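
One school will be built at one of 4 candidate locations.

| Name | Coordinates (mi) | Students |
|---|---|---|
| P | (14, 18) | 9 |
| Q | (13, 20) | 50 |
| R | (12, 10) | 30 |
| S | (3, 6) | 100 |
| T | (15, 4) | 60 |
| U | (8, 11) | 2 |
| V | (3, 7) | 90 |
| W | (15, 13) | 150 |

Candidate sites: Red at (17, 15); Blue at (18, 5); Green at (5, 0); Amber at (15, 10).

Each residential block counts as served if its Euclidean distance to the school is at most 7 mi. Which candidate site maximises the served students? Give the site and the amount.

Amber, covering 240

Coverage radius r = 7 mi; a point is covered iff (Δx)²+(Δy)² ≤ 7² = 49.
  Red (17, 15): covers {P, Q, W} → 209
  Blue (18, 5): covers {T} → 60
  Green (5, 0): covers {S} → 100
  Amber (15, 10): covers {R, T, W} → 240
Maximum coverage at Amber: 240 students.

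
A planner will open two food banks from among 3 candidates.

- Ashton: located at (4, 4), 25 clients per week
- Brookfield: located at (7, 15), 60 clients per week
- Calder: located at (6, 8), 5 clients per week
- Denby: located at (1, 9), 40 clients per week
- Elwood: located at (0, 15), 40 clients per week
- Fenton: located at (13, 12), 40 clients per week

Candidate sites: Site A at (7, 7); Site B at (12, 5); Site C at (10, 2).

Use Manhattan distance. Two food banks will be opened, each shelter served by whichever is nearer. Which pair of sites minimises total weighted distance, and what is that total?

{Site A, Site B}, total 1880

Evaluate every pair (each demand assigned to the nearer of the two):
  {Site A, Site B}: total = 1880
  {Site A, Site C}: total = 2000
  {Site B, Site C}: total = 2945
Best pair: {Site A, Site B} with total 1880.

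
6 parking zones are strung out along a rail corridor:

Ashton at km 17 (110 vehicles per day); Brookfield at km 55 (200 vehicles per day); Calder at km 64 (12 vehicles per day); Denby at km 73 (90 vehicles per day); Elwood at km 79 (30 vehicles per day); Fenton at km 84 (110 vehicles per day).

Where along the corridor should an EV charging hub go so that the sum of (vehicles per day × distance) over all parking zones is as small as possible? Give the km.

x = 55

For a sum of weighted absolute distances on a line, the optimum is the weighted median (not the mean). Total weight W = 552; half-weight = 276.
Sort by position and accumulate weight:
  km 17 (Ashton, w=110) → cum 110
  km 55 (Brookfield, w=200) → cum 310  ≥ 276 → median here
  km 64 (Calder, w=12) → cum 322
  km 73 (Denby, w=90) → cum 412
  km 79 (Elwood, w=30) → cum 442
  km 84 (Fenton, w=110) → cum 552
Optimal location: km 55.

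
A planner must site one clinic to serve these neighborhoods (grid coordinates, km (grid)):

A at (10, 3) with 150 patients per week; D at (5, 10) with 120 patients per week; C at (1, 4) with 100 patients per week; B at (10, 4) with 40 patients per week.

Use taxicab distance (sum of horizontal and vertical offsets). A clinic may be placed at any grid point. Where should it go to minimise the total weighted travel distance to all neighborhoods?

Manhattan distance separates: Σwᵢ(|x−xᵢ|+|y−yᵢ|) = Σwᵢ|x−xᵢ| + Σwᵢ|y−yᵢ|, so x and y are optimised independently as 1-D weighted medians.
Total weight W = 410; half = 205.
x-coordinate, sorted with cumulative weight:
  x=1 (C, w=100) cum 100
  x=5 (D, w=120) cum 220  ← median
  x=10 (A, w=150) cum 370
  x=10 (B, w=40) cum 410
⇒ x* = 5
y-coordinate, sorted with cumulative weight:
  y=3 (A, w=150) cum 150
  y=4 (C, w=100) cum 250  ← median
  y=4 (B, w=40) cum 290
  y=10 (D, w=120) cum 410
⇒ y* = 4

(5, 4)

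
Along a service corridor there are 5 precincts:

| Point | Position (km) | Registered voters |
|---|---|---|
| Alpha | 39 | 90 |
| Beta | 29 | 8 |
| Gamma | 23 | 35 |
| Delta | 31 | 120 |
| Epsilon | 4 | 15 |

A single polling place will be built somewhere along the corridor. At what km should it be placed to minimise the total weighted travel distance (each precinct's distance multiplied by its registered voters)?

x = 31

For a sum of weighted absolute distances on a line, the optimum is the weighted median (not the mean). Total weight W = 268; half-weight = 134.
Sort by position and accumulate weight:
  km 4 (Epsilon, w=15) → cum 15
  km 23 (Gamma, w=35) → cum 50
  km 29 (Beta, w=8) → cum 58
  km 31 (Delta, w=120) → cum 178  ≥ 134 → median here
  km 39 (Alpha, w=90) → cum 268
Optimal location: km 31.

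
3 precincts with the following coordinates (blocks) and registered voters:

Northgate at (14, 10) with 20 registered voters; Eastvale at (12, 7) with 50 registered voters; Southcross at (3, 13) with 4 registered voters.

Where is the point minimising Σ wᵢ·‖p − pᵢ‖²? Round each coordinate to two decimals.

(12.05, 8.14)

The minimiser of Σwᵢ‖p−pᵢ‖² is the weighted centroid p* = (Σwᵢpᵢ)/(Σwᵢ).
Σwᵢ = 74.
Σwᵢxᵢ = 20·14 + 50·12 + 4·3 = 892.
Σwᵢyᵢ = 20·10 + 50·7 + 4·13 = 602.
x* = 892/74 = 12.05, y* = 602/74 = 8.14.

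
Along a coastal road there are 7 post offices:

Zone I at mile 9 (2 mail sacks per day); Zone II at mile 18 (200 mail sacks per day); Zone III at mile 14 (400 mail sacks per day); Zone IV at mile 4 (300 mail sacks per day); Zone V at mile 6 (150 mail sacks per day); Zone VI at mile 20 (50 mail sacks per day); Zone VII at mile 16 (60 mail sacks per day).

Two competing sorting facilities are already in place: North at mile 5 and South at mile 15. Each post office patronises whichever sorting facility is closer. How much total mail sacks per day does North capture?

452

The indifferent point is the midpoint (5+15)/2 = 10; post offices left of it (closer to North at 5) go to North, those right go to South.
  Zone IV at 4 (w=300) → North
  Zone V at 6 (w=150) → North
  Zone I at 9 (w=2) → North
  Zone III at 14 (w=400) → South
  Zone VII at 16 (w=60) → South
  Zone II at 18 (w=200) → South
  Zone VI at 20 (w=50) → South
North captures 452; South captures 710.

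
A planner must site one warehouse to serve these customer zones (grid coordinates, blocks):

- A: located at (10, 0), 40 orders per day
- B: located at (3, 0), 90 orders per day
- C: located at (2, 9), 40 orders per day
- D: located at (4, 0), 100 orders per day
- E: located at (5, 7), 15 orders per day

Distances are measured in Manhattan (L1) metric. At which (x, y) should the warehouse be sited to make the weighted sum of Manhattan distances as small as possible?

Manhattan distance separates: Σwᵢ(|x−xᵢ|+|y−yᵢ|) = Σwᵢ|x−xᵢ| + Σwᵢ|y−yᵢ|, so x and y are optimised independently as 1-D weighted medians.
Total weight W = 285; half = 142.5.
x-coordinate, sorted with cumulative weight:
  x=2 (C, w=40) cum 40
  x=3 (B, w=90) cum 130
  x=4 (D, w=100) cum 230  ← median
  x=5 (E, w=15) cum 245
  x=10 (A, w=40) cum 285
⇒ x* = 4
y-coordinate, sorted with cumulative weight:
  y=0 (A, w=40) cum 40
  y=0 (B, w=90) cum 130
  y=0 (D, w=100) cum 230  ← median
  y=7 (E, w=15) cum 245
  y=9 (C, w=40) cum 285
⇒ y* = 0

(4, 0)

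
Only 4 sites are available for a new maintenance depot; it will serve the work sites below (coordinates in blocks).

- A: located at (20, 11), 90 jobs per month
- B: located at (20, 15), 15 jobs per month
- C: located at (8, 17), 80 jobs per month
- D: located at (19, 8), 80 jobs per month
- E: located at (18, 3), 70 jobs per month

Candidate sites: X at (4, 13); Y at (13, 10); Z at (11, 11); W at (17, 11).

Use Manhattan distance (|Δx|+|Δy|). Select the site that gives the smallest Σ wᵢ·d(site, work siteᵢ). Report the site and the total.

Total weighted distance at each candidate:
  X (4, 13): total = 5810
  Y (13, 10): total = 3340
  Z (11, 11): total = 3655
  W (17, 11): total = 2605
Minimum is at W with total 2605 blocks.

W, total 2605 blocks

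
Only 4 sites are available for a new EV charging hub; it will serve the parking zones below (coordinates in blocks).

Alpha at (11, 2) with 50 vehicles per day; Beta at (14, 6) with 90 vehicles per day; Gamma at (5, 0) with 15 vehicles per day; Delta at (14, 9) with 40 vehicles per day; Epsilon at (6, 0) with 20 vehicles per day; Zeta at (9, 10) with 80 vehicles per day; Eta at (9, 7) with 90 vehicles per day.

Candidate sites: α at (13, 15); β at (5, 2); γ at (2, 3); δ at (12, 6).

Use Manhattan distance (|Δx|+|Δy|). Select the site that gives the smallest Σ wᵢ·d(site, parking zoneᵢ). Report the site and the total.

δ, total 1985 blocks

Total weighted distance at each candidate:
  α (13, 15): total = 4515
  β (5, 2): total = 3970
  γ (2, 3): total = 4910
  δ (12, 6): total = 1985
Minimum is at δ with total 1985 blocks.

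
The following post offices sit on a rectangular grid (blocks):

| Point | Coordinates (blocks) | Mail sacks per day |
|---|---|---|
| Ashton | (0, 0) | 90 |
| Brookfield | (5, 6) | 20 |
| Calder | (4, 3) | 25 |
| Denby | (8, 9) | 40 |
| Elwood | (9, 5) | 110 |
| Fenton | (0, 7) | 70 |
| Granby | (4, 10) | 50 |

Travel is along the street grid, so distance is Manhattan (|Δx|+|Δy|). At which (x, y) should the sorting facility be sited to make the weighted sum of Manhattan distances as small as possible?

Manhattan distance separates: Σwᵢ(|x−xᵢ|+|y−yᵢ|) = Σwᵢ|x−xᵢ| + Σwᵢ|y−yᵢ|, so x and y are optimised independently as 1-D weighted medians.
Total weight W = 405; half = 202.5.
x-coordinate, sorted with cumulative weight:
  x=0 (Ashton, w=90) cum 90
  x=0 (Fenton, w=70) cum 160
  x=4 (Calder, w=25) cum 185
  x=4 (Granby, w=50) cum 235  ← median
  x=5 (Brookfield, w=20) cum 255
  x=8 (Denby, w=40) cum 295
  x=9 (Elwood, w=110) cum 405
⇒ x* = 4
y-coordinate, sorted with cumulative weight:
  y=0 (Ashton, w=90) cum 90
  y=3 (Calder, w=25) cum 115
  y=5 (Elwood, w=110) cum 225  ← median
  y=6 (Brookfield, w=20) cum 245
  y=7 (Fenton, w=70) cum 315
  y=9 (Denby, w=40) cum 355
  y=10 (Granby, w=50) cum 405
⇒ y* = 5

(4, 5)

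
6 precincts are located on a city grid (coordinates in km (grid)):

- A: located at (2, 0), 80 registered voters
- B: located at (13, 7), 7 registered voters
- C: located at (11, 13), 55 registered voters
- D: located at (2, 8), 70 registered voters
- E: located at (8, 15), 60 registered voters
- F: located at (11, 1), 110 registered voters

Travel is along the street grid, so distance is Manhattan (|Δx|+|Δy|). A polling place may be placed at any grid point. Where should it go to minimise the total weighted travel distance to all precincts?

Manhattan distance separates: Σwᵢ(|x−xᵢ|+|y−yᵢ|) = Σwᵢ|x−xᵢ| + Σwᵢ|y−yᵢ|, so x and y are optimised independently as 1-D weighted medians.
Total weight W = 382; half = 191.
x-coordinate, sorted with cumulative weight:
  x=2 (A, w=80) cum 80
  x=2 (D, w=70) cum 150
  x=8 (E, w=60) cum 210  ← median
  x=11 (C, w=55) cum 265
  x=11 (F, w=110) cum 375
  x=13 (B, w=7) cum 382
⇒ x* = 8
y-coordinate, sorted with cumulative weight:
  y=0 (A, w=80) cum 80
  y=1 (F, w=110) cum 190
  y=7 (B, w=7) cum 197  ← median
  y=8 (D, w=70) cum 267
  y=13 (C, w=55) cum 322
  y=15 (E, w=60) cum 382
⇒ y* = 7

(8, 7)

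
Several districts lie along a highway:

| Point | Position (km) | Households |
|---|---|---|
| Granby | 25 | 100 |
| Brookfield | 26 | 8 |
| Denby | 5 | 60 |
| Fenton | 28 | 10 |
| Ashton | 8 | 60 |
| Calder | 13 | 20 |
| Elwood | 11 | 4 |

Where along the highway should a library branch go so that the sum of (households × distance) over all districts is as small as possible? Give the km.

For a sum of weighted absolute distances on a line, the optimum is the weighted median (not the mean). Total weight W = 262; half-weight = 131.
Sort by position and accumulate weight:
  km 5 (Denby, w=60) → cum 60
  km 8 (Ashton, w=60) → cum 120
  km 11 (Elwood, w=4) → cum 124
  km 13 (Calder, w=20) → cum 144  ≥ 131 → median here
  km 25 (Granby, w=100) → cum 244
  km 26 (Brookfield, w=8) → cum 252
  km 28 (Fenton, w=10) → cum 262
Optimal location: km 13.

x = 13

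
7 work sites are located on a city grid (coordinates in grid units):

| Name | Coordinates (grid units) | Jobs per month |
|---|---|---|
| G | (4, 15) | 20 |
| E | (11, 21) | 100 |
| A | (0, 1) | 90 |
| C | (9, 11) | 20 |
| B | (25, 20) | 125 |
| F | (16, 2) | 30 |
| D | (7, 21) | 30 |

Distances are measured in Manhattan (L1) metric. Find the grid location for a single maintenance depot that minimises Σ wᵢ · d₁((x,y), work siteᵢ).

(11, 20)

Manhattan distance separates: Σwᵢ(|x−xᵢ|+|y−yᵢ|) = Σwᵢ|x−xᵢ| + Σwᵢ|y−yᵢ|, so x and y are optimised independently as 1-D weighted medians.
Total weight W = 415; half = 207.5.
x-coordinate, sorted with cumulative weight:
  x=0 (A, w=90) cum 90
  x=4 (G, w=20) cum 110
  x=7 (D, w=30) cum 140
  x=9 (C, w=20) cum 160
  x=11 (E, w=100) cum 260  ← median
  x=16 (F, w=30) cum 290
  x=25 (B, w=125) cum 415
⇒ x* = 11
y-coordinate, sorted with cumulative weight:
  y=1 (A, w=90) cum 90
  y=2 (F, w=30) cum 120
  y=11 (C, w=20) cum 140
  y=15 (G, w=20) cum 160
  y=20 (B, w=125) cum 285  ← median
  y=21 (E, w=100) cum 385
  y=21 (D, w=30) cum 415
⇒ y* = 20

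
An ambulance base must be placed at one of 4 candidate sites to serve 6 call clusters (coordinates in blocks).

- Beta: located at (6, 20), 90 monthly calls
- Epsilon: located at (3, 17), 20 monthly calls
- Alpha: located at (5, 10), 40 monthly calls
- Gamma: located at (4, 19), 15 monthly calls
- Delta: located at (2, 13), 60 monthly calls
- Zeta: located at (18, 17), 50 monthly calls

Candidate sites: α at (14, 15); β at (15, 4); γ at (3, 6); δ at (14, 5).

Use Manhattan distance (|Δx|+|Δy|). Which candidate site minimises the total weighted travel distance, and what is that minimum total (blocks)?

α, total 3340 blocks

Total weighted distance at each candidate:
  α (14, 15): total = 3340
  β (15, 4): total = 5900
  γ (3, 6): total = 3980
  δ (14, 5): total = 5450
Minimum is at α with total 3340 blocks.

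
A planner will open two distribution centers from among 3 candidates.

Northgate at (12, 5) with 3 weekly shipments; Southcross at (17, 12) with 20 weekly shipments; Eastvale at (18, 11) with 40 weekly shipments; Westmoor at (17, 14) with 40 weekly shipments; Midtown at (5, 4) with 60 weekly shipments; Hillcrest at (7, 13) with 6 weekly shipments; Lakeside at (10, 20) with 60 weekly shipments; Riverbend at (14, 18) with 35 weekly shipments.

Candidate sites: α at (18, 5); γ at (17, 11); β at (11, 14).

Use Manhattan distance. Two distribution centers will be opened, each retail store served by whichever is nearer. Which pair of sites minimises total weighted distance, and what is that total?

{γ, β}, total 1865

Evaluate every pair (each demand assigned to the nearer of the two):
  {γ, β}: total = 1865
  {α, β}: total = 2193
  {α, γ}: total = 2420
Best pair: {γ, β} with total 1865.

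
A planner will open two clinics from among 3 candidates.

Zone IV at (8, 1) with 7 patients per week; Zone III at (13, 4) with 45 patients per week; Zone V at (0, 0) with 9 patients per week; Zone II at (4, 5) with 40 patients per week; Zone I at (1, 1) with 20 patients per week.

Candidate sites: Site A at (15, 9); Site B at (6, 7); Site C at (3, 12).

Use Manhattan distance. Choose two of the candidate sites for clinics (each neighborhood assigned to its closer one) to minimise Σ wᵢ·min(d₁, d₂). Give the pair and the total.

{Site A, Site B}, total 868

Evaluate every pair (each demand assigned to the nearer of the two):
  {Site A, Site B}: total = 868
  {Site B, Site C}: total = 1003
  {Site A, Site C}: total = 1135
Best pair: {Site A, Site B} with total 868.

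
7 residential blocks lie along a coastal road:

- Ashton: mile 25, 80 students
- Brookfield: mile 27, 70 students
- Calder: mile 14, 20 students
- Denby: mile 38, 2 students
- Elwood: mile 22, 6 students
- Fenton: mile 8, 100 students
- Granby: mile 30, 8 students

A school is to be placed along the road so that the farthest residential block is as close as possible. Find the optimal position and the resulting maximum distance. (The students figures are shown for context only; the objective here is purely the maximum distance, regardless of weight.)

location 23, max distance 15

The 1-center on a line is the midpoint of the two extreme points: leftmost at 8, rightmost at 38.
Optimal location = (8 + 38)/2 = 23; maximum distance = (38 − 8)/2 = 15.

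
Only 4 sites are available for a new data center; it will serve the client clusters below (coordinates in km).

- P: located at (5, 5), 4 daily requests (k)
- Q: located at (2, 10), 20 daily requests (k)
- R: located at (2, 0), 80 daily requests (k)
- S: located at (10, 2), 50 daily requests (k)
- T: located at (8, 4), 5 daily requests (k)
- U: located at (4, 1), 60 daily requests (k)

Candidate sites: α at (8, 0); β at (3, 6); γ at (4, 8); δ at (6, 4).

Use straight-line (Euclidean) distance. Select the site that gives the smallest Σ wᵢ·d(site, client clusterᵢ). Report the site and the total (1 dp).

δ, total 1052.4 km

Total weighted distance at each candidate:
  α (8, 0): total = 1145.4
  β (3, 6): total = 1314.0
  γ (4, 8): total = 1601.5
  δ (6, 4): total = 1052.4
Minimum is at δ with total 1052.4 km.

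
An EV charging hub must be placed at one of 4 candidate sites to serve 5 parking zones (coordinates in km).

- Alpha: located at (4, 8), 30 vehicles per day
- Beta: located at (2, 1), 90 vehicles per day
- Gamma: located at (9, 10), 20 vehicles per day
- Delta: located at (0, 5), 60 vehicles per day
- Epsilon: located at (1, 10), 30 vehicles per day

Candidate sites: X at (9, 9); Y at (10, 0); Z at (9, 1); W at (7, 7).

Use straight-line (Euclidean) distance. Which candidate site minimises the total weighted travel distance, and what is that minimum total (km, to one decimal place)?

Total weighted distance at each candidate:
  X (9, 9): total = 1962.5
  Y (10, 0): total = 2301.0
  Z (9, 1): total = 2020.2
  W (7, 7): total = 1508.0
Minimum is at W with total 1508.0 km.

W, total 1508.0 km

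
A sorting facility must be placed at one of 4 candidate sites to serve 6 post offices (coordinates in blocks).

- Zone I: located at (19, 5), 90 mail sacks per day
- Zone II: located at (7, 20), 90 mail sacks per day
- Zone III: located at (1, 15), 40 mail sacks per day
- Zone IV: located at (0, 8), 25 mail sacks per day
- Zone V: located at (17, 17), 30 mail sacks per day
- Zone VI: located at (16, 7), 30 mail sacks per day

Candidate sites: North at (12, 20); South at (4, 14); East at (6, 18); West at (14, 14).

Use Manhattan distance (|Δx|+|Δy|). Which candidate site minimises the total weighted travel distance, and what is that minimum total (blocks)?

West, total 3940 blocks

Total weighted distance at each candidate:
  North (12, 20): total = 4420
  South (4, 14): total = 4430
  East (6, 18): total = 4320
  West (14, 14): total = 3940
Minimum is at West with total 3940 blocks.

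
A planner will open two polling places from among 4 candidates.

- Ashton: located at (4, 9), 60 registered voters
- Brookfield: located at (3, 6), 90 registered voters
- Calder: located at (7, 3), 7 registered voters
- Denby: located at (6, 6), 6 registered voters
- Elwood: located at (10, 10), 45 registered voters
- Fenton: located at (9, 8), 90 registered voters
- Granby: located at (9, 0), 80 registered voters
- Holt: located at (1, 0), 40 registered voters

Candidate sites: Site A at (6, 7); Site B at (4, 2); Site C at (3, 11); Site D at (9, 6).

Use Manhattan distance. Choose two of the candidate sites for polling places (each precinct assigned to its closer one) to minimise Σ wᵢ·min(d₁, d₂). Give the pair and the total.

Evaluate every pair (each demand assigned to the nearer of the two):
  {Site B, Site D}: total = 2001
  {Site A, Site D}: total = 2006
  {Site A, Site B}: total = 2069
  {Site C, Site D}: total = 2088
  {Site A, Site C}: total = 2536
  {Site B, Site C}: total = 2624
Best pair: {Site B, Site D} with total 2001.

{Site B, Site D}, total 2001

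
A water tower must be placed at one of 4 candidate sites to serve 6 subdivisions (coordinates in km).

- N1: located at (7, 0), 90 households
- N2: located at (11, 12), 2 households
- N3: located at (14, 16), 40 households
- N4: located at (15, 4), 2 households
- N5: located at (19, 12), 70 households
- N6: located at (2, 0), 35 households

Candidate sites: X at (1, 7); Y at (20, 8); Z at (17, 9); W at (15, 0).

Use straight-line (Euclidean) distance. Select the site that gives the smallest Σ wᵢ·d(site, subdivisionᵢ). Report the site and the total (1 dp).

Total weighted distance at each candidate:
  X (1, 7): total = 3068.4
  Y (20, 8): total = 2784.3
  Z (17, 9): total = 2404.3
  W (15, 0): total = 2735.0
Minimum is at Z with total 2404.3 km.

Z, total 2404.3 km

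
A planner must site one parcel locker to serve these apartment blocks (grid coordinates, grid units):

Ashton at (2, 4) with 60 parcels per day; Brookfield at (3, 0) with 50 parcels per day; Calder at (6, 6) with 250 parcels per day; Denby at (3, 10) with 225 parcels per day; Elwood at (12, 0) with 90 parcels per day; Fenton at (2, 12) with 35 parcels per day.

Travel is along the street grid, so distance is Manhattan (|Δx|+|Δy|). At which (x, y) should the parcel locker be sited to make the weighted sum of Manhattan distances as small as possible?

Manhattan distance separates: Σwᵢ(|x−xᵢ|+|y−yᵢ|) = Σwᵢ|x−xᵢ| + Σwᵢ|y−yᵢ|, so x and y are optimised independently as 1-D weighted medians.
Total weight W = 710; half = 355.
x-coordinate, sorted with cumulative weight:
  x=2 (Ashton, w=60) cum 60
  x=2 (Fenton, w=35) cum 95
  x=3 (Brookfield, w=50) cum 145
  x=3 (Denby, w=225) cum 370  ← median
  x=6 (Calder, w=250) cum 620
  x=12 (Elwood, w=90) cum 710
⇒ x* = 3
y-coordinate, sorted with cumulative weight:
  y=0 (Brookfield, w=50) cum 50
  y=0 (Elwood, w=90) cum 140
  y=4 (Ashton, w=60) cum 200
  y=6 (Calder, w=250) cum 450  ← median
  y=10 (Denby, w=225) cum 675
  y=12 (Fenton, w=35) cum 710
⇒ y* = 6

(3, 6)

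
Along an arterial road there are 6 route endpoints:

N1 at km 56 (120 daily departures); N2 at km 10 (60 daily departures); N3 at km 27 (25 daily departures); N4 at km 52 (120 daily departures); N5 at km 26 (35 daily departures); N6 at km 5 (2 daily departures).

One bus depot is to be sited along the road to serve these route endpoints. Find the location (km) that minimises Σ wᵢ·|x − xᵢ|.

For a sum of weighted absolute distances on a line, the optimum is the weighted median (not the mean). Total weight W = 362; half-weight = 181.
Sort by position and accumulate weight:
  km 5 (N6, w=2) → cum 2
  km 10 (N2, w=60) → cum 62
  km 26 (N5, w=35) → cum 97
  km 27 (N3, w=25) → cum 122
  km 52 (N4, w=120) → cum 242  ≥ 181 → median here
  km 56 (N1, w=120) → cum 362
Optimal location: km 52.

x = 52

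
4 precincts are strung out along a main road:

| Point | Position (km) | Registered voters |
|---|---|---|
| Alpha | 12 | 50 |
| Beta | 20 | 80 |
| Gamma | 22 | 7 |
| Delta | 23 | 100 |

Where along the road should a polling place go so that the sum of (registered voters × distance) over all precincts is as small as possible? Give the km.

x = 20

For a sum of weighted absolute distances on a line, the optimum is the weighted median (not the mean). Total weight W = 237; half-weight = 118.5.
Sort by position and accumulate weight:
  km 12 (Alpha, w=50) → cum 50
  km 20 (Beta, w=80) → cum 130  ≥ 118.5 → median here
  km 22 (Gamma, w=7) → cum 137
  km 23 (Delta, w=100) → cum 237
Optimal location: km 20.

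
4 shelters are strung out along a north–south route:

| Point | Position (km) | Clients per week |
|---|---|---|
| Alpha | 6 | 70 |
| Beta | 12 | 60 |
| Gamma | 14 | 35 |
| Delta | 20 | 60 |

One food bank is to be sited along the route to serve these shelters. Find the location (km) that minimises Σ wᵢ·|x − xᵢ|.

For a sum of weighted absolute distances on a line, the optimum is the weighted median (not the mean). Total weight W = 225; half-weight = 112.5.
Sort by position and accumulate weight:
  km 6 (Alpha, w=70) → cum 70
  km 12 (Beta, w=60) → cum 130  ≥ 112.5 → median here
  km 14 (Gamma, w=35) → cum 165
  km 20 (Delta, w=60) → cum 225
Optimal location: km 12.

x = 12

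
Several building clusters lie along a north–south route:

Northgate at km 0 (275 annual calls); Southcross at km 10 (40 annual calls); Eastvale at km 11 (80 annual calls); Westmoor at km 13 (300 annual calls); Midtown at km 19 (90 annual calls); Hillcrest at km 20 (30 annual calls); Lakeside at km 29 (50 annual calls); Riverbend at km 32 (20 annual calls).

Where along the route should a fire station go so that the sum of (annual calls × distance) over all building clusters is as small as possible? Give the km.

x = 13

For a sum of weighted absolute distances on a line, the optimum is the weighted median (not the mean). Total weight W = 885; half-weight = 442.5.
Sort by position and accumulate weight:
  km 0 (Northgate, w=275) → cum 275
  km 10 (Southcross, w=40) → cum 315
  km 11 (Eastvale, w=80) → cum 395
  km 13 (Westmoor, w=300) → cum 695  ≥ 442.5 → median here
  km 19 (Midtown, w=90) → cum 785
  km 20 (Hillcrest, w=30) → cum 815
  km 29 (Lakeside, w=50) → cum 865
  km 32 (Riverbend, w=20) → cum 885
Optimal location: km 13.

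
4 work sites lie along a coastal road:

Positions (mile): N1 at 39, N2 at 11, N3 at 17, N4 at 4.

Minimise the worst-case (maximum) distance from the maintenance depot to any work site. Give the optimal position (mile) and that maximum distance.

The 1-center on a line is the midpoint of the two extreme points: leftmost at 4, rightmost at 39.
Optimal location = (4 + 39)/2 = 21.5; maximum distance = (39 − 4)/2 = 17.5.

location 21.5, max distance 17.5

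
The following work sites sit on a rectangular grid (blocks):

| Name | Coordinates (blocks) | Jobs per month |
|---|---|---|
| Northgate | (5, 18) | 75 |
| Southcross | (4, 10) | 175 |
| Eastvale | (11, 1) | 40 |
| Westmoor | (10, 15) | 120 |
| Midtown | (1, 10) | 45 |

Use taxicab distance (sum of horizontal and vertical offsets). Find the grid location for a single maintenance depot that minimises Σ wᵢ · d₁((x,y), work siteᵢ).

Manhattan distance separates: Σwᵢ(|x−xᵢ|+|y−yᵢ|) = Σwᵢ|x−xᵢ| + Σwᵢ|y−yᵢ|, so x and y are optimised independently as 1-D weighted medians.
Total weight W = 455; half = 227.5.
x-coordinate, sorted with cumulative weight:
  x=1 (Midtown, w=45) cum 45
  x=4 (Southcross, w=175) cum 220
  x=5 (Northgate, w=75) cum 295  ← median
  x=10 (Westmoor, w=120) cum 415
  x=11 (Eastvale, w=40) cum 455
⇒ x* = 5
y-coordinate, sorted with cumulative weight:
  y=1 (Eastvale, w=40) cum 40
  y=10 (Southcross, w=175) cum 215
  y=10 (Midtown, w=45) cum 260  ← median
  y=15 (Westmoor, w=120) cum 380
  y=18 (Northgate, w=75) cum 455
⇒ y* = 10

(5, 10)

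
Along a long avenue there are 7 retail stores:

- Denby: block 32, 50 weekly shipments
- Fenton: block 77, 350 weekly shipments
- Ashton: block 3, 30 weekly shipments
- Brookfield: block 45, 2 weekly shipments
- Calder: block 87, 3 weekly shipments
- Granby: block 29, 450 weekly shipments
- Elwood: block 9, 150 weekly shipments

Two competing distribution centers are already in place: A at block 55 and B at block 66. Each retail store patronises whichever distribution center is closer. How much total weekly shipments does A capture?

The indifferent point is the midpoint (55+66)/2 = 60.5; retail stores left of it (closer to A at 55) go to A, those right go to B.
  Ashton at 3 (w=30) → A
  Elwood at 9 (w=150) → A
  Granby at 29 (w=450) → A
  Denby at 32 (w=50) → A
  Brookfield at 45 (w=2) → A
  Fenton at 77 (w=350) → B
  Calder at 87 (w=3) → B
A captures 682; B captures 353.

682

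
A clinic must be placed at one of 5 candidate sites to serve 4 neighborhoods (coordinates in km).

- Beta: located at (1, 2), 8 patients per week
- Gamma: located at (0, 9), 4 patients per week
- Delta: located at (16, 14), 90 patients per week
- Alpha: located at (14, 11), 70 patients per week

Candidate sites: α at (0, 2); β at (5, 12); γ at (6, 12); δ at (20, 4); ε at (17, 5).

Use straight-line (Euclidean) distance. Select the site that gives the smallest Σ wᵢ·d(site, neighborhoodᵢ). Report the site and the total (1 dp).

Total weighted distance at each candidate:
  α (0, 2): total = 3001.0
  β (5, 12): total = 1749.6
  γ (6, 12): total = 1598.5
  δ (20, 4): total = 1850.0
  ε (17, 5): total = 1484.6
Minimum is at ε with total 1484.6 km.

ε, total 1484.6 km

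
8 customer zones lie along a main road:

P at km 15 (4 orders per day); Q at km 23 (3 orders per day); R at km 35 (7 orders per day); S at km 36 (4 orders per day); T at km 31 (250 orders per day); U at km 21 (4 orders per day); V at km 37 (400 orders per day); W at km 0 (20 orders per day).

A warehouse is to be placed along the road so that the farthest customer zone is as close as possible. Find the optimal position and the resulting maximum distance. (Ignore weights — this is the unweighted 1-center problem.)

location 18.5, max distance 18.5

The 1-center on a line is the midpoint of the two extreme points: leftmost at 0, rightmost at 37.
Optimal location = (0 + 37)/2 = 18.5; maximum distance = (37 − 0)/2 = 18.5.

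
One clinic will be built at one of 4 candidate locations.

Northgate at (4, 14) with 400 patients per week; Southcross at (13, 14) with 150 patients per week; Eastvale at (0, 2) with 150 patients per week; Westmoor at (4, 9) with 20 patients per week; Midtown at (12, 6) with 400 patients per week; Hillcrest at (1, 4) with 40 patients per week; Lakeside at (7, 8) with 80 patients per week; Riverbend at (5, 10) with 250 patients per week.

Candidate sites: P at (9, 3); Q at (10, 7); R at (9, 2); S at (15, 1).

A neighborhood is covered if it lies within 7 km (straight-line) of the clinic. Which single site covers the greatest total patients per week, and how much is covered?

Coverage radius r = 7 km; a point is covered iff (Δx)²+(Δy)² ≤ 7² = 49.
  P (9, 3): covers {Midtown, Lakeside} → 480
  Q (10, 7): covers {Westmoor, Midtown, Lakeside, Riverbend} → 750
  R (9, 2): covers {Midtown, Lakeside} → 480
  S (15, 1): covers {Midtown} → 400
Maximum coverage at Q: 750 patients per week.

Q, covering 750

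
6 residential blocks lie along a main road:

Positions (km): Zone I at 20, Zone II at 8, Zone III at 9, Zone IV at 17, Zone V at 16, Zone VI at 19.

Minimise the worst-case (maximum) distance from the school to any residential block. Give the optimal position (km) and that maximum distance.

The 1-center on a line is the midpoint of the two extreme points: leftmost at 8, rightmost at 20.
Optimal location = (8 + 20)/2 = 14; maximum distance = (20 − 8)/2 = 6.

location 14, max distance 6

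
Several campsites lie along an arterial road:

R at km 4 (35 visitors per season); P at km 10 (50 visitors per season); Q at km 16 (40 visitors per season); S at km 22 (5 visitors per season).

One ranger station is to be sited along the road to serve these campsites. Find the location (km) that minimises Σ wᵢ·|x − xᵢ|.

x = 10

For a sum of weighted absolute distances on a line, the optimum is the weighted median (not the mean). Total weight W = 130; half-weight = 65.
Sort by position and accumulate weight:
  km 4 (R, w=35) → cum 35
  km 10 (P, w=50) → cum 85  ≥ 65 → median here
  km 16 (Q, w=40) → cum 125
  km 22 (S, w=5) → cum 130
Optimal location: km 10.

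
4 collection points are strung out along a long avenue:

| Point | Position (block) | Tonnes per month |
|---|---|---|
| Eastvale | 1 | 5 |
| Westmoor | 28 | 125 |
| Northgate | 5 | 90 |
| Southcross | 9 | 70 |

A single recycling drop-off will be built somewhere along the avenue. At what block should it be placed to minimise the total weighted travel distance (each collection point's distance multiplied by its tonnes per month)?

x = 9

For a sum of weighted absolute distances on a line, the optimum is the weighted median (not the mean). Total weight W = 290; half-weight = 145.
Sort by position and accumulate weight:
  block 1 (Eastvale, w=5) → cum 5
  block 5 (Northgate, w=90) → cum 95
  block 9 (Southcross, w=70) → cum 165  ≥ 145 → median here
  block 28 (Westmoor, w=125) → cum 290
Optimal location: block 9.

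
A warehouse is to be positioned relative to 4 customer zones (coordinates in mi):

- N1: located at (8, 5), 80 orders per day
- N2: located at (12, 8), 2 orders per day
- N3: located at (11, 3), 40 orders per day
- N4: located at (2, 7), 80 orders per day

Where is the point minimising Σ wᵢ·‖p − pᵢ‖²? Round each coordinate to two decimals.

(6.26, 5.43)

The minimiser of Σwᵢ‖p−pᵢ‖² is the weighted centroid p* = (Σwᵢpᵢ)/(Σwᵢ).
Σwᵢ = 202.
Σwᵢxᵢ = 80·8 + 2·12 + 40·11 + 80·2 = 1264.
Σwᵢyᵢ = 80·5 + 2·8 + 40·3 + 80·7 = 1096.
x* = 1264/202 = 6.26, y* = 1096/202 = 5.43.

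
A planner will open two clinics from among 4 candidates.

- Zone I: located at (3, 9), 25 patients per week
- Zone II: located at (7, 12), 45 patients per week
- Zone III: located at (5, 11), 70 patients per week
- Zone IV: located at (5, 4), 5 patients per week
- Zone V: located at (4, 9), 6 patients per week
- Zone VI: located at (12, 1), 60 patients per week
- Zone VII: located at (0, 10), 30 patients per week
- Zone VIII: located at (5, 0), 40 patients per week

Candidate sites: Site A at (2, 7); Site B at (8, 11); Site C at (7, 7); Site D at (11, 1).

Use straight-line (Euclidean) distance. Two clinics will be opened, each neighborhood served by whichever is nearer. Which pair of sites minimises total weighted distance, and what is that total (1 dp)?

{Site B, Site D}, total 1013.8

Evaluate every pair (each demand assigned to the nearer of the two):
  {Site B, Site D}: total = 1013.8
  {Site A, Site D}: total = 1173.8
  {Site C, Site D}: total = 1221.3
  {Site B, Site C}: total = 1413.4
  {Site A, Site B}: total = 1426.7
  {Site A, Site C}: total = 1496.9
Best pair: {Site B, Site D} with total 1013.8.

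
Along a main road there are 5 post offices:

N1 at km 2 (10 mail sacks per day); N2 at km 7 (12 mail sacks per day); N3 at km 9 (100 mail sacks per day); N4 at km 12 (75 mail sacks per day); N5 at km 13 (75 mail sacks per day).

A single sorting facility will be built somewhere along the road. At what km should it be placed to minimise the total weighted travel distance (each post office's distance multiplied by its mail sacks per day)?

x = 12

For a sum of weighted absolute distances on a line, the optimum is the weighted median (not the mean). Total weight W = 272; half-weight = 136.
Sort by position and accumulate weight:
  km 2 (N1, w=10) → cum 10
  km 7 (N2, w=12) → cum 22
  km 9 (N3, w=100) → cum 122
  km 12 (N4, w=75) → cum 197  ≥ 136 → median here
  km 13 (N5, w=75) → cum 272
Optimal location: km 12.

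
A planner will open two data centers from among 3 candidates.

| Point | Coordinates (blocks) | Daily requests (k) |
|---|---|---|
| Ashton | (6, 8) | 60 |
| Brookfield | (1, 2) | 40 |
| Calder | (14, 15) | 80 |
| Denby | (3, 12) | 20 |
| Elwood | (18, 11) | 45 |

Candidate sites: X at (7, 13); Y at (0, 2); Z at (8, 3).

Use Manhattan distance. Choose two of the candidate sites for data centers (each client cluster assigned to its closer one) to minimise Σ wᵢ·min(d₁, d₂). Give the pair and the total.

Evaluate every pair (each demand assigned to the nearer of the two):
  {X, Y}: total = 1805
  {X, Z}: total = 2085
  {Y, Z}: total = 2970
Best pair: {X, Y} with total 1805.

{X, Y}, total 1805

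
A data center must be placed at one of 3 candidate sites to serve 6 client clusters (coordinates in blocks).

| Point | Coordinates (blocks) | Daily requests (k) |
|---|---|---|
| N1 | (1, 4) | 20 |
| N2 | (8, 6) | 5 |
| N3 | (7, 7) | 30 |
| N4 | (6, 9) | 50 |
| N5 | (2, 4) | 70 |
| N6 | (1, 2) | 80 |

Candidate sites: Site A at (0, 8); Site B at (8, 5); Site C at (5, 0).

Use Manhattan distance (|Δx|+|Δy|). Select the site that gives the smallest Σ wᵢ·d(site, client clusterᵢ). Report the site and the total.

Total weighted distance at each candidate:
  Site A (0, 8): total = 1720
  Site B (8, 5): total = 1845
  Site C (5, 0): total = 1945
Minimum is at Site A with total 1720 blocks.

Site A, total 1720 blocks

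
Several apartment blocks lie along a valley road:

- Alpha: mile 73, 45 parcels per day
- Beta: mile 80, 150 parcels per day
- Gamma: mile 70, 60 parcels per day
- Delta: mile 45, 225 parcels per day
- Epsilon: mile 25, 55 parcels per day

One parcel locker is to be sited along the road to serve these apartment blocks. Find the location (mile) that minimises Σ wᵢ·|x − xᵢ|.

For a sum of weighted absolute distances on a line, the optimum is the weighted median (not the mean). Total weight W = 535; half-weight = 267.5.
Sort by position and accumulate weight:
  mile 25 (Epsilon, w=55) → cum 55
  mile 45 (Delta, w=225) → cum 280  ≥ 267.5 → median here
  mile 70 (Gamma, w=60) → cum 340
  mile 73 (Alpha, w=45) → cum 385
  mile 80 (Beta, w=150) → cum 535
Optimal location: mile 45.

x = 45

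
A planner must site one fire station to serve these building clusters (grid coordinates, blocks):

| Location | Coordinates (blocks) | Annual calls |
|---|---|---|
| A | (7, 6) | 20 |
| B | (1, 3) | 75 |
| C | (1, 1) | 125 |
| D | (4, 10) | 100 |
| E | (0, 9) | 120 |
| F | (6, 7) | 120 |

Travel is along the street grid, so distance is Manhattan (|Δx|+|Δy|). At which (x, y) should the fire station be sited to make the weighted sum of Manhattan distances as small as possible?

Manhattan distance separates: Σwᵢ(|x−xᵢ|+|y−yᵢ|) = Σwᵢ|x−xᵢ| + Σwᵢ|y−yᵢ|, so x and y are optimised independently as 1-D weighted medians.
Total weight W = 560; half = 280.
x-coordinate, sorted with cumulative weight:
  x=0 (E, w=120) cum 120
  x=1 (B, w=75) cum 195
  x=1 (C, w=125) cum 320  ← median
  x=4 (D, w=100) cum 420
  x=6 (F, w=120) cum 540
  x=7 (A, w=20) cum 560
⇒ x* = 1
y-coordinate, sorted with cumulative weight:
  y=1 (C, w=125) cum 125
  y=3 (B, w=75) cum 200
  y=6 (A, w=20) cum 220
  y=7 (F, w=120) cum 340  ← median
  y=9 (E, w=120) cum 460
  y=10 (D, w=100) cum 560
⇒ y* = 7

(1, 7)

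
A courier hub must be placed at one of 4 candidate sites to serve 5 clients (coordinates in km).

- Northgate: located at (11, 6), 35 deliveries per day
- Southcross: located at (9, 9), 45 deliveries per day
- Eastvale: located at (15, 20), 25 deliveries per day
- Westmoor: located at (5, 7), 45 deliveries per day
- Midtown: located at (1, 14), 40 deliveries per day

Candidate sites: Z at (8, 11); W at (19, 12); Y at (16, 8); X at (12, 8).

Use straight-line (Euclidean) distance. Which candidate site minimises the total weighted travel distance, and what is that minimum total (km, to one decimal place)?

Total weighted distance at each candidate:
  Z (8, 11): total = 1119.4
  W (19, 12): total = 2436.8
  Y (16, 8): total = 1951.0
  X (12, 8): total = 1349.2
Minimum is at Z with total 1119.4 km.

Z, total 1119.4 km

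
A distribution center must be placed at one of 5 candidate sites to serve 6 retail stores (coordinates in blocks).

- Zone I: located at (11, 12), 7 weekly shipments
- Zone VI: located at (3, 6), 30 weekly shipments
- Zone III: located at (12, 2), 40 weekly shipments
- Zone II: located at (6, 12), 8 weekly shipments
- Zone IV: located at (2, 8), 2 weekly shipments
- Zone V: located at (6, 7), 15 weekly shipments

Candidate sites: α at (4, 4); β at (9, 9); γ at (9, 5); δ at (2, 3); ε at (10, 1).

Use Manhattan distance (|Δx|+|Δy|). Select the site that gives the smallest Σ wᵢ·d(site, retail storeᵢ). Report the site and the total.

Total weighted distance at each candidate:
  α (4, 4): total = 762
  β (9, 9): total = 844
  γ (9, 5): total = 688
  δ (2, 3): total = 920
  ε (10, 1): total = 864
Minimum is at γ with total 688 blocks.

γ, total 688 blocks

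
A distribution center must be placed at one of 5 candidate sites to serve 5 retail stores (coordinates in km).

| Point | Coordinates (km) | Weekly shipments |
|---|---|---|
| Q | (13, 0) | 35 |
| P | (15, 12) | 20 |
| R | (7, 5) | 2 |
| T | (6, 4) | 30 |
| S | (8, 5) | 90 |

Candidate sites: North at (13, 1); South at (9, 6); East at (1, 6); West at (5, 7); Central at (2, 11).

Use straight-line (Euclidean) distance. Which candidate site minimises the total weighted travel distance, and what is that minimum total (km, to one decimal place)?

South, total 662.0 km

Total weighted distance at each candidate:
  North (13, 1): total = 1077.8
  South (9, 6): total = 662.0
  East (1, 6): total = 1584.3
  West (5, 7): total = 1020.7
  Central (2, 11): total = 1826.4
Minimum is at South with total 662.0 km.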